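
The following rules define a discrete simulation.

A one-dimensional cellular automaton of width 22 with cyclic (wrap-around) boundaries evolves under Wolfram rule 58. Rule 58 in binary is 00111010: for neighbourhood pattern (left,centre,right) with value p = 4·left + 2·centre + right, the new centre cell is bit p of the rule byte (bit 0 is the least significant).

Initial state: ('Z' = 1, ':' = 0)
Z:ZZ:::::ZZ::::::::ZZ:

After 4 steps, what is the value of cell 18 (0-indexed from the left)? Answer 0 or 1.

1

k=0  Z:ZZ:::::ZZ::::::::ZZ:
k=1  :ZZ:Z:::ZZ:Z::::::ZZ:Z
k=2  ZZ:Z:Z:ZZ:Z:Z::::ZZ:Z:
k=3  Z:Z:Z:ZZ:Z:Z:Z::ZZ:Z:Z
k=4  :Z:Z:ZZ:Z:Z:Z:ZZZ:Z:ZZ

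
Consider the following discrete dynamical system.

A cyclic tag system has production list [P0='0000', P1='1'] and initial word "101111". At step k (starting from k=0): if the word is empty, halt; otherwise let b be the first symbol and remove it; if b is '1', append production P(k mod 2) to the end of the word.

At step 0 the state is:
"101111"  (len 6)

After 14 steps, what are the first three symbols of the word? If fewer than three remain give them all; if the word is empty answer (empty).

step 0: "101111"  (len 6)
step 1: "011110000"  (len 9)
step 2: "11110000"  (len 8)
step 3: "11100000000"  (len 11)
step 4: "11000000001"  (len 11)
step 5: "10000000010000"  (len 14)
step 6: "00000000100001"  (len 14)
step 7: "0000000100001"  (len 13)
step 8: "000000100001"  (len 12)
step 9: "00000100001"  (len 11)
step 10: "0000100001"  (len 10)
step 11: "000100001"  (len 9)
step 12: "00100001"  (len 8)
step 13: "0100001"  (len 7)
step 14: "100001"  (len 6)

100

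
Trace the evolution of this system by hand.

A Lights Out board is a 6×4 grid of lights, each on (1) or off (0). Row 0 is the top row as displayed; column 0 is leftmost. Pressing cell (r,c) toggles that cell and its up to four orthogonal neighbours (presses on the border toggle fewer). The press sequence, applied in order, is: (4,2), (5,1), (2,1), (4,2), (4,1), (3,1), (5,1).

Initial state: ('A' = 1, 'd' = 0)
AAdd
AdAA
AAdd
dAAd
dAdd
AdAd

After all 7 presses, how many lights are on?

15

k=0  AAdd
AdAA
AAdd
dAAd
dAdd
AdAd
k=1  AAdd
AdAA
AAdd
dAdd
ddAA
Addd
k=2  AAdd
AdAA
AAdd
dAdd
dAAA
dAAd
k=3  AAdd
AAAA
ddAd
dddd
dAAA
dAAd
k=4  AAdd
AAAA
ddAd
ddAd
dddd
dAdd
k=5  AAdd
AAAA
ddAd
dAAd
AAAd
dddd
k=6  AAdd
AAAA
dAAd
Addd
AdAd
dddd
k=7  AAdd
AAAA
dAAd
Addd
AAAd
AAAd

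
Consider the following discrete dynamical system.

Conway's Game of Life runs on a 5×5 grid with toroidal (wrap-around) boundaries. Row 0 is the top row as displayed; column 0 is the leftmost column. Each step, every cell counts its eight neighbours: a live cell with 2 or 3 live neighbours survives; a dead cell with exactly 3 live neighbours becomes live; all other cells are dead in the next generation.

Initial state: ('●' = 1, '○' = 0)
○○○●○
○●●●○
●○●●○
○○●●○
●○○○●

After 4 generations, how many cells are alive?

step 0: ○○○●○
○●●●○
●○●●○
○○●●○
●○○○●
step 1: ●●○●○
○●○○○
○○○○○
●○●○○
○○●○●
step 2: ●●○●●
●●●○○
○●○○○
○●○●○
○○●○●
step 3: ○○○○○
○○○●○
○○○○○
●●○●○
○○○○○
step 4: ○○○○○
○○○○○
○○●○●
○○○○○
○○○○○

2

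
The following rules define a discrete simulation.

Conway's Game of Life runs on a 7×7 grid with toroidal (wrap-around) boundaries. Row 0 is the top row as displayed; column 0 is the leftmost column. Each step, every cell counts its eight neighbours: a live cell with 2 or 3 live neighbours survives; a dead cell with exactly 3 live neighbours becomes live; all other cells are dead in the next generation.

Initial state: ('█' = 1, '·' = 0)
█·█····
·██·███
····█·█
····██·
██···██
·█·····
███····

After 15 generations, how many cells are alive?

0) █·█····
·██·███
····█·█
····██·
██···██
·█·····
███····
1) ·····█·
·██·█·█
█·····█
····█··
██··███
·······
█·█····
2) █·██·██
·█····█
██·█··█
·█··█··
█···███
·····█·
·······
3) ███··██
···██··
·█···██
·████··
█···█·█
····██·
····██·
4) ███···█
···██··
██···█·
·████··
███···█
···█···
██·█···
5) ····█·█
···███·
██···█·
···███·
█···█··
···█··█
···█··█
6) ······█
█··█···
··█····
██·█·█·
······█
█··████
█··██·█
7) ···████
·······
█·███·█
███···█
·███···
···█···
···█···
8) ···███·
█·█····
··██·██
····███
···█···
···██··
··██·█·
9) ·█···██
·██····
████···
··█···█
···█···
·······
··█··█·
10) ██···██
···█··█
█··█···
█······
·······
·······
·····██
11) ····█··
·██·██·
█·····█
·······
·······
·······
·····█·
12) ···██··
██·████
██···██
·······
·······
·······
·······
13) █·██··█
·█·█···
·██····
█·····█
·······
·······
·······
14) ████···
···█···
·██····
██·····
·······
·······
·······
15) ·███···
█··█···
███····
███····
·······
·······
·██····

13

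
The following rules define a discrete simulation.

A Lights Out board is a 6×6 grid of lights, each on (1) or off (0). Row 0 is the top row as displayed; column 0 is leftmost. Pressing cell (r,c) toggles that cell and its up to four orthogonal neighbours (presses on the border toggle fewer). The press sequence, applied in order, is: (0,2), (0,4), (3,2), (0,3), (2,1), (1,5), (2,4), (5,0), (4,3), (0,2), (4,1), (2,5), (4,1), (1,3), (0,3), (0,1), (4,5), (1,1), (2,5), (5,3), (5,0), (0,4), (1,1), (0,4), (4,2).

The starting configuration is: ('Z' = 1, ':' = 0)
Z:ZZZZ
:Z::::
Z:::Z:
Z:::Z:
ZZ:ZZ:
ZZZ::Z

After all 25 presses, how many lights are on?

18

[0] Z:ZZZZ
:Z::::
Z:::Z:
Z:::Z:
ZZ:ZZ:
ZZZ::Z
[1] ZZ::ZZ
:ZZ:::
Z:::Z:
Z:::Z:
ZZ:ZZ:
ZZZ::Z
[2] ZZ:Z::
:ZZ:Z:
Z:::Z:
Z:::Z:
ZZ:ZZ:
ZZZ::Z
[3] ZZ:Z::
:ZZ:Z:
Z:Z:Z:
ZZZZZ:
ZZZZZ:
ZZZ::Z
[4] ZZZ:Z:
:ZZZZ:
Z:Z:Z:
ZZZZZ:
ZZZZZ:
ZZZ::Z
[5] ZZZ:Z:
::ZZZ:
:Z::Z:
Z:ZZZ:
ZZZZZ:
ZZZ::Z
[6] ZZZ:ZZ
::ZZ:Z
:Z::ZZ
Z:ZZZ:
ZZZZZ:
ZZZ::Z
[7] ZZZ:ZZ
::ZZZZ
:Z:Z::
Z:ZZ::
ZZZZZ:
ZZZ::Z
[8] ZZZ:ZZ
::ZZZZ
:Z:Z::
Z:ZZ::
:ZZZZ:
::Z::Z
[9] ZZZ:ZZ
::ZZZZ
:Z:Z::
Z:Z:::
:Z::::
::ZZ:Z
[10] Z::ZZZ
:::ZZZ
:Z:Z::
Z:Z:::
:Z::::
::ZZ:Z
[11] Z::ZZZ
:::ZZZ
:Z:Z::
ZZZ:::
Z:Z:::
:ZZZ:Z
[12] Z::ZZZ
:::ZZ:
:Z:ZZZ
ZZZ::Z
Z:Z:::
:ZZZ:Z
[13] Z::ZZZ
:::ZZ:
:Z:ZZZ
Z:Z::Z
:Z::::
::ZZ:Z
[14] Z:::ZZ
::Z:::
:Z::ZZ
Z:Z::Z
:Z::::
::ZZ:Z
[15] Z:ZZ:Z
::ZZ::
:Z::ZZ
Z:Z::Z
:Z::::
::ZZ:Z
[16] :Z:Z:Z
:ZZZ::
:Z::ZZ
Z:Z::Z
:Z::::
::ZZ:Z
[17] :Z:Z:Z
:ZZZ::
:Z::ZZ
Z:Z:::
:Z::ZZ
::ZZ::
[18] :::Z:Z
Z::Z::
::::ZZ
Z:Z:::
:Z::ZZ
::ZZ::
[19] :::Z:Z
Z::Z:Z
::::::
Z:Z::Z
:Z::ZZ
::ZZ::
[20] :::Z:Z
Z::Z:Z
::::::
Z:Z::Z
:Z:ZZZ
::::Z:
[21] :::Z:Z
Z::Z:Z
::::::
Z:Z::Z
ZZ:ZZZ
ZZ::Z:
[22] ::::Z:
Z::ZZZ
::::::
Z:Z::Z
ZZ:ZZZ
ZZ::Z:
[23] :Z::Z:
:ZZZZZ
:Z::::
Z:Z::Z
ZZ:ZZZ
ZZ::Z:
[24] :Z:Z:Z
:ZZZ:Z
:Z::::
Z:Z::Z
ZZ:ZZZ
ZZ::Z:
[25] :Z:Z:Z
:ZZZ:Z
:Z::::
Z::::Z
Z:Z:ZZ
ZZZ:Z:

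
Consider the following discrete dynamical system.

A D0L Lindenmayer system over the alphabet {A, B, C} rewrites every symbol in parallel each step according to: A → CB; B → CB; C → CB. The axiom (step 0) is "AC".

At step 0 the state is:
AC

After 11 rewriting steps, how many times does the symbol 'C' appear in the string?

k=0  AC
k=1  CBCB
k=2  CBCBCBCB
k=3  CBCBCBCBCBCBCBCB
k=4  CBCBCBCBCBCBCBCBCBCBCBCBCBCBCBCB
k=5  CBCBCBCBCBCBCBCBCBCBCBCBCBCBCBCBCBCBCBCBCBCBCBCBCBCBCBCBCBCBCBCB
k=6  CBCBCBCBCBCBCBCBCBCBCBCBCBCBCBCBCBCBCBCBCBCBCBCBCBCBCBCBCB…CBCBCBCBCBCBCBCBCBCBCBCBCBCBCBCBCBCBCBCBCBCBCBCBCBCBCBCBCB  (len 128)
k=7  CBCBCBCBCBCBCBCBCBCBCBCBCBCBCBCBCBCBCBCBCBCBCBCBCBCBCBCBCB…CBCBCBCBCBCBCBCBCBCBCBCBCBCBCBCBCBCBCBCBCBCBCBCBCBCBCBCBCB  (len 256)
k=8  CBCBCBCBCBCBCBCBCBCBCBCBCBCBCBCBCBCBCBCBCBCBCBCBCBCBCBCBCB…CBCBCBCBCBCBCBCBCBCBCBCBCBCBCBCBCBCBCBCBCBCBCBCBCBCBCBCBCB  (len 512)
k=9  CBCBCBCBCBCBCBCBCBCBCBCBCBCBCBCBCBCBCBCBCBCBCBCBCBCBCBCBCB…CBCBCBCBCBCBCBCBCBCBCBCBCBCBCBCBCBCBCBCBCBCBCBCBCBCBCBCBCB  (len 1024)
k=10  CBCBCBCBCBCBCBCBCBCBCBCBCBCBCBCBCBCBCBCBCBCBCBCBCBCBCBCBCB…CBCBCBCBCBCBCBCBCBCBCBCBCBCBCBCBCBCBCBCBCBCBCBCBCBCBCBCBCB  (len 2048)
k=11  CBCBCBCBCBCBCBCBCBCBCBCBCBCBCBCBCBCBCBCBCBCBCBCBCBCBCBCBCB…CBCBCBCBCBCBCBCBCBCBCBCBCBCBCBCBCBCBCBCBCBCBCBCBCBCBCBCBCB  (len 4096)

2048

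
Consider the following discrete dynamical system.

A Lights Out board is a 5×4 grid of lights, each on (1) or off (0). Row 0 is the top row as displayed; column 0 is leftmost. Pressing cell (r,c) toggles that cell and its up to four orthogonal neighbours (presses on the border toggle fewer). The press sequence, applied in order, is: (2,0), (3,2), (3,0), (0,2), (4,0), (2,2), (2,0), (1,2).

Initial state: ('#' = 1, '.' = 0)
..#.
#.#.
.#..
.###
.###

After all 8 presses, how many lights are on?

12

t=0: ..#.
#.#.
.#..
.###
.###
t=1: ..#.
..#.
#...
####
.###
t=2: ..#.
..#.
#.#.
#...
.#.#
t=3: ..#.
..#.
..#.
.#..
##.#
t=4: .#.#
....
..#.
.#..
##.#
t=5: .#.#
....
..#.
##..
...#
t=6: .#.#
..#.
.#.#
###.
...#
t=7: .#.#
#.#.
#..#
.##.
...#
t=8: .###
##.#
#.##
.##.
...#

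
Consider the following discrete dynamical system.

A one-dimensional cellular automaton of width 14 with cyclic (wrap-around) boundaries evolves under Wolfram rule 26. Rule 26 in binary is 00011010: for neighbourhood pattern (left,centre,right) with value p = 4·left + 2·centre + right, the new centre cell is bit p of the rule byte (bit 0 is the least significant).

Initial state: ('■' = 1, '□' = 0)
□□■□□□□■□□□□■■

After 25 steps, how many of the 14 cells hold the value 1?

5

0) □□■□□□□■□□□□■■
1) ■■□■□□■□■□□■■□
2) ■□□□■■□□□■■■□□
3) □■□■■□■□■■□□■■
4) □□□■□□□□■□■■■□
5) □□■□■□□■□□■□□■
6) ■■□□□■■□■■□■■□
7) ■□■□■■□□■□□■□□
8) □□□□■□■■□■■□■■
9) ■□□■□□■□□■□□■□
10) □■■□■■□■■□■■□□
11) ■■□□■□□■□□■□■□
12) ■□■■□■■□■■□□□□
13) □□■□□■□□■□■□□■
14) ■■□■■□■■□□□■■□
15) ■□□■□□■□■□■■□□
16) □■■□■■□□□□■□■■
17) □■□□■□■□□■□□■□
18) ■□■■□□□■■□■■□■
19) □□■□■□■■□□■□□■
20) ■■□□□□■□■■□■■□
21) ■□■□□■□□■□□■□□
22) □□□■■□■■□■■□■■
23) ■□■■□□■□□■□□■□
24) □□■□■■□■■□■■□□
25) □■□□■□□■□□■□■□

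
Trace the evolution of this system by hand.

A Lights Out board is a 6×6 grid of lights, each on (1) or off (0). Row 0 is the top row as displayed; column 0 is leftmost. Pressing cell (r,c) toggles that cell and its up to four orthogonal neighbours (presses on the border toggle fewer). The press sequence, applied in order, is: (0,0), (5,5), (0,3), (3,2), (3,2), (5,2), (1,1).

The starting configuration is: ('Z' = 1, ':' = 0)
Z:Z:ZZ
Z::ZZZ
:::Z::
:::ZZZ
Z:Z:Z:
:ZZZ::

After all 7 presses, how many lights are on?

17

k=0  Z:Z:ZZ
Z::ZZZ
:::Z::
:::ZZZ
Z:Z:Z:
:ZZZ::
k=1  :ZZ:ZZ
:::ZZZ
:::Z::
:::ZZZ
Z:Z:Z:
:ZZZ::
k=2  :ZZ:ZZ
:::ZZZ
:::Z::
:::ZZZ
Z:Z:ZZ
:ZZZZZ
k=3  :Z:Z:Z
::::ZZ
:::Z::
:::ZZZ
Z:Z:ZZ
:ZZZZZ
k=4  :Z:Z:Z
::::ZZ
::ZZ::
:ZZ:ZZ
Z:::ZZ
:ZZZZZ
k=5  :Z:Z:Z
::::ZZ
:::Z::
:::ZZZ
Z:Z:ZZ
:ZZZZZ
k=6  :Z:Z:Z
::::ZZ
:::Z::
:::ZZZ
Z:::ZZ
::::ZZ
k=7  :::Z:Z
ZZZ:ZZ
:Z:Z::
:::ZZZ
Z:::ZZ
::::ZZ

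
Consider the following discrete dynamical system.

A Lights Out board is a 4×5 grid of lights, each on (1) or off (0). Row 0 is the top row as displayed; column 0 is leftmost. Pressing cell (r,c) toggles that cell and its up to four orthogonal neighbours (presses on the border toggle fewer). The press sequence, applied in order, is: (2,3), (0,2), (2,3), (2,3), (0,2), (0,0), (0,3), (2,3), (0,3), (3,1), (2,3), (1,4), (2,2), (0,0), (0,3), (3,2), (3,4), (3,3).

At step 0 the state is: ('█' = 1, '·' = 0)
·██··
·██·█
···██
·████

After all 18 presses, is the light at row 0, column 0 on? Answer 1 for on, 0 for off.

step 0: ·██··
·██·█
···██
·████
step 1: ·██··
·████
··█··
·██·█
step 2: ···█·
·█·██
··█··
·██·█
step 3: ···█·
·█··█
···██
·████
step 4: ···█·
·█·██
··█··
·██·█
step 5: ·██··
·████
··█··
·██·█
step 6: █·█··
█████
··█··
·██·█
step 7: █··██
███·█
··█··
·██·█
step 8: █··██
█████
···██
·████
step 9: █·█··
███·█
···██
·████
step 10: █·█··
███·█
·█·██
█··██
step 11: █·█··
█████
·██··
█···█
step 12: █·█·█
███··
·██·█
█···█
step 13: █·█·█
██···
···██
█·█·█
step 14: ·██·█
·█···
···██
█·█·█
step 15: ·█·█·
·█·█·
···██
█·█·█
step 16: ·█·█·
·█·█·
··███
██·██
step 17: ·█·█·
·█·█·
··██·
██···
step 18: ·█·█·
·█·█·
··█··
█████

0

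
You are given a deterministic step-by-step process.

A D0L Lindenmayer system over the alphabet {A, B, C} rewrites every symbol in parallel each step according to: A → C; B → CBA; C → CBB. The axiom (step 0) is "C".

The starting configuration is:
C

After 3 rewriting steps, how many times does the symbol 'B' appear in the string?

10

gen 0: C
gen 1: CBB
gen 2: CBBCBACBA
gen 3: CBBCBACBACBBCBACCBBCBAC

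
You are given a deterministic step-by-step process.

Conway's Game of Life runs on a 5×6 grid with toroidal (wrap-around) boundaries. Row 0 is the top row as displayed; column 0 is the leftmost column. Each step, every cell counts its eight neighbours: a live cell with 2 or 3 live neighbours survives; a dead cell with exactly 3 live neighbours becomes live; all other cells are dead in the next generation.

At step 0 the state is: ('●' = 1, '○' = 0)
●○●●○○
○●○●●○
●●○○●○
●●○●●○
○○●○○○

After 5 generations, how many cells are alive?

4

t=0: ●○●●○○
○●○●●○
●●○○●○
●●○●●○
○○●○○○
t=1: ○○○○●○
○○○○●○
○○○○○○
●○○●●○
●○○○●●
t=2: ○○○●●○
○○○○○○
○○○●●●
●○○●●○
●○○○○○
t=3: ○○○○○○
○○○○○●
○○○●○●
●○○●○○
○○○○○○
t=4: ○○○○○○
○○○○●○
●○○○○●
○○○○●○
○○○○○○
t=5: ○○○○○○
○○○○○●
○○○○●●
○○○○○●
○○○○○○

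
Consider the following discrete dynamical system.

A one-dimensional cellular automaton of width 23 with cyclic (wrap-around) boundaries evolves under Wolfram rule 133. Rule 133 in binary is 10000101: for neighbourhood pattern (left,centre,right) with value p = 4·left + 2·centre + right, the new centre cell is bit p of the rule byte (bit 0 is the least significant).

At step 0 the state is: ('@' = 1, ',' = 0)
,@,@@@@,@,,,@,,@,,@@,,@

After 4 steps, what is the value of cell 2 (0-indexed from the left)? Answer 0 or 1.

k=0  ,@,@@@@,@,,,@,,@,,@@,,@
k=1  ,@,,@@,,@,@,@,,@,,,,,,@
k=2  ,@,,,,,,@,@,@,,@,@@@@,@
k=3  ,@,@@@@,@,@,@,,@,,@@,,@
k=4  ,@,,@@,,@,@,@,,@,,,,,,@

0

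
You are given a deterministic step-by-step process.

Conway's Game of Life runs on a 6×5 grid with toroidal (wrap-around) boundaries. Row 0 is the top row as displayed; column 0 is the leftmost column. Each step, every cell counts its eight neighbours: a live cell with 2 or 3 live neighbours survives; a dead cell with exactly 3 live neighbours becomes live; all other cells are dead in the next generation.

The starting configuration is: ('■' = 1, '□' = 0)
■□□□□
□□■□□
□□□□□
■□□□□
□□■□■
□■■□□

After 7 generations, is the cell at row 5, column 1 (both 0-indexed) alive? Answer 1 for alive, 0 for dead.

1

k=0  ■□□□□
□□■□□
□□□□□
■□□□□
□□■□■
□■■□□
k=1  □□■□□
□□□□□
□□□□□
□□□□□
■□■■□
■■■■□
k=2  □□■■□
□□□□□
□□□□□
□□□□□
■□□■□
■□□□□
k=3  □□□□□
□□□□□
□□□□□
□□□□□
□□□□■
□■■■□
k=4  □□■□□
□□□□□
□□□□□
□□□□□
□□■■□
□□■■□
k=5  □□■■□
□□□□□
□□□□□
□□□□□
□□■■□
□■□□□
k=6  □□■□□
□□□□□
□□□□□
□□□□□
□□■□□
□■□□□
k=7  □□□□□
□□□□□
□□□□□
□□□□□
□□□□□
□■■□□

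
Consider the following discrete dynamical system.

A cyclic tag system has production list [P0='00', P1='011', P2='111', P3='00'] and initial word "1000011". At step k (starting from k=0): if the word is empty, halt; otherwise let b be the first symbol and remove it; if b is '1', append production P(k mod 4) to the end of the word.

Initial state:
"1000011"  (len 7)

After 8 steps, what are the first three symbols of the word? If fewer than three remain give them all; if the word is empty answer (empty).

001

k=0  "1000011"  (len 7)
k=1  "00001100"  (len 8)
k=2  "0001100"  (len 7)
k=3  "001100"  (len 6)
k=4  "01100"  (len 5)
k=5  "1100"  (len 4)
k=6  "100011"  (len 6)
k=7  "00011111"  (len 8)
k=8  "0011111"  (len 7)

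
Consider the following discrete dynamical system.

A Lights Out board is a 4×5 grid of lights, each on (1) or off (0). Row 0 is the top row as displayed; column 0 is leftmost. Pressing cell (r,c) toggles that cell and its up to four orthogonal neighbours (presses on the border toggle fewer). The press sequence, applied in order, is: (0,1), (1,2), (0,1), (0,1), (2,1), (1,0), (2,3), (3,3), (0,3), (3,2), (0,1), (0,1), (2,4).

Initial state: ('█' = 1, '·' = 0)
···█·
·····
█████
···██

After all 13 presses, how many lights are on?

11

step 0: ···█·
·····
█████
···██
step 1: ████·
·█···
█████
···██
step 2: ██·█·
··██·
██·██
···██
step 3: ··██·
·███·
██·██
···██
step 4: ██·█·
··██·
██·██
···██
step 5: ██·█·
·███·
··███
·█·██
step 6: ·█·█·
█·██·
█·███
·█·██
step 7: ·█·█·
█·█··
█····
·█··█
step 8: ·█·█·
█·█··
█··█·
·███·
step 9: ·██·█
█·██·
█··█·
·███·
step 10: ·██·█
█·██·
█·██·
·····
step 11: █···█
████·
█·██·
·····
step 12: ·██·█
█·██·
█·██·
·····
step 13: ·██·█
█·███
█·█·█
····█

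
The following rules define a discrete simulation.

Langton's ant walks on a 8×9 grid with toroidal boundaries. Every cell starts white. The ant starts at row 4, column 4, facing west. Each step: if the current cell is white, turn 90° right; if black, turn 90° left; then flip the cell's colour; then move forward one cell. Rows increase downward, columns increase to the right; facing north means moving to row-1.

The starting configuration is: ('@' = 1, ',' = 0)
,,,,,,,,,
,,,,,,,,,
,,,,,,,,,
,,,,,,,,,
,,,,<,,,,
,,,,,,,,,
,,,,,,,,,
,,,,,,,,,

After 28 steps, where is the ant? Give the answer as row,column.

[0] ,,,,,,,,,
,,,,,,,,,
,,,,,,,,,
,,,,,,,,,
,,,,<,,,,
,,,,,,,,,
,,,,,,,,,
,,,,,,,,,
[1] ,,,,,,,,,
,,,,,,,,,
,,,,,,,,,
,,,,^,,,,
,,,,@,,,,
,,,,,,,,,
,,,,,,,,,
,,,,,,,,,
[2] ,,,,,,,,,
,,,,,,,,,
,,,,,,,,,
,,,,@>,,,
,,,,@,,,,
,,,,,,,,,
,,,,,,,,,
,,,,,,,,,
[3] ,,,,,,,,,
,,,,,,,,,
,,,,,,,,,
,,,,@@,,,
,,,,@v,,,
,,,,,,,,,
,,,,,,,,,
,,,,,,,,,
[4] ,,,,,,,,,
,,,,,,,,,
,,,,,,,,,
,,,,@@,,,
,,,,<@,,,
,,,,,,,,,
,,,,,,,,,
,,,,,,,,,
[5] ,,,,,,,,,
,,,,,,,,,
,,,,,,,,,
,,,,@@,,,
,,,,,@,,,
,,,,v,,,,
,,,,,,,,,
,,,,,,,,,
[6] ,,,,,,,,,
,,,,,,,,,
,,,,,,,,,
,,,,@@,,,
,,,,,@,,,
,,,<@,,,,
,,,,,,,,,
,,,,,,,,,
[7] ,,,,,,,,,
,,,,,,,,,
,,,,,,,,,
,,,,@@,,,
,,,^,@,,,
,,,@@,,,,
,,,,,,,,,
,,,,,,,,,
[8] ,,,,,,,,,
,,,,,,,,,
,,,,,,,,,
,,,,@@,,,
,,,@>@,,,
,,,@@,,,,
,,,,,,,,,
,,,,,,,,,
[9] ,,,,,,,,,
,,,,,,,,,
,,,,,,,,,
,,,,@@,,,
,,,@@@,,,
,,,@v,,,,
,,,,,,,,,
,,,,,,,,,
[10] ,,,,,,,,,
,,,,,,,,,
,,,,,,,,,
,,,,@@,,,
,,,@@@,,,
,,,@,>,,,
,,,,,,,,,
,,,,,,,,,
[11] ,,,,,,,,,
,,,,,,,,,
,,,,,,,,,
,,,,@@,,,
,,,@@@,,,
,,,@,@,,,
,,,,,v,,,
,,,,,,,,,
[12] ,,,,,,,,,
,,,,,,,,,
,,,,,,,,,
,,,,@@,,,
,,,@@@,,,
,,,@,@,,,
,,,,<@,,,
,,,,,,,,,
[13] ,,,,,,,,,
,,,,,,,,,
,,,,,,,,,
,,,,@@,,,
,,,@@@,,,
,,,@^@,,,
,,,,@@,,,
,,,,,,,,,
[14] ,,,,,,,,,
,,,,,,,,,
,,,,,,,,,
,,,,@@,,,
,,,@@@,,,
,,,@@>,,,
,,,,@@,,,
,,,,,,,,,
[15] ,,,,,,,,,
,,,,,,,,,
,,,,,,,,,
,,,,@@,,,
,,,@@^,,,
,,,@@,,,,
,,,,@@,,,
,,,,,,,,,
[16] ,,,,,,,,,
,,,,,,,,,
,,,,,,,,,
,,,,@@,,,
,,,@<,,,,
,,,@@,,,,
,,,,@@,,,
,,,,,,,,,
[17] ,,,,,,,,,
,,,,,,,,,
,,,,,,,,,
,,,,@@,,,
,,,@,,,,,
,,,@v,,,,
,,,,@@,,,
,,,,,,,,,
[18] ,,,,,,,,,
,,,,,,,,,
,,,,,,,,,
,,,,@@,,,
,,,@,,,,,
,,,@,>,,,
,,,,@@,,,
,,,,,,,,,
[19] ,,,,,,,,,
,,,,,,,,,
,,,,,,,,,
,,,,@@,,,
,,,@,,,,,
,,,@,@,,,
,,,,@v,,,
,,,,,,,,,
[20] ,,,,,,,,,
,,,,,,,,,
,,,,,,,,,
,,,,@@,,,
,,,@,,,,,
,,,@,@,,,
,,,,@,>,,
,,,,,,,,,
[21] ,,,,,,,,,
,,,,,,,,,
,,,,,,,,,
,,,,@@,,,
,,,@,,,,,
,,,@,@,,,
,,,,@,@,,
,,,,,,v,,
[22] ,,,,,,,,,
,,,,,,,,,
,,,,,,,,,
,,,,@@,,,
,,,@,,,,,
,,,@,@,,,
,,,,@,@,,
,,,,,<@,,
[23] ,,,,,,,,,
,,,,,,,,,
,,,,,,,,,
,,,,@@,,,
,,,@,,,,,
,,,@,@,,,
,,,,@^@,,
,,,,,@@,,
[24] ,,,,,,,,,
,,,,,,,,,
,,,,,,,,,
,,,,@@,,,
,,,@,,,,,
,,,@,@,,,
,,,,@@>,,
,,,,,@@,,
[25] ,,,,,,,,,
,,,,,,,,,
,,,,,,,,,
,,,,@@,,,
,,,@,,,,,
,,,@,@^,,
,,,,@@,,,
,,,,,@@,,
[26] ,,,,,,,,,
,,,,,,,,,
,,,,,,,,,
,,,,@@,,,
,,,@,,,,,
,,,@,@@>,
,,,,@@,,,
,,,,,@@,,
[27] ,,,,,,,,,
,,,,,,,,,
,,,,,,,,,
,,,,@@,,,
,,,@,,,,,
,,,@,@@@,
,,,,@@,v,
,,,,,@@,,
[28] ,,,,,,,,,
,,,,,,,,,
,,,,,,,,,
,,,,@@,,,
,,,@,,,,,
,,,@,@@@,
,,,,@@<@,
,,,,,@@,,

6,6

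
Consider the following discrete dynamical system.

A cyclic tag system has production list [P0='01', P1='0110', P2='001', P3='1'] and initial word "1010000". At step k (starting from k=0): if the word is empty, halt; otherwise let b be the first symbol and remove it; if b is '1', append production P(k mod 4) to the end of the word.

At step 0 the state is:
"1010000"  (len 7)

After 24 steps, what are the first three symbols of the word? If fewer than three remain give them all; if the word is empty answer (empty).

011

k=0  "1010000"  (len 7)
k=1  "01000001"  (len 8)
k=2  "1000001"  (len 7)
k=3  "000001001"  (len 9)
k=4  "00001001"  (len 8)
k=5  "0001001"  (len 7)
k=6  "001001"  (len 6)
k=7  "01001"  (len 5)
k=8  "1001"  (len 4)
k=9  "00101"  (len 5)
k=10  "0101"  (len 4)
k=11  "101"  (len 3)
k=12  "011"  (len 3)
k=13  "11"  (len 2)
k=14  "10110"  (len 5)
k=15  "0110001"  (len 7)
k=16  "110001"  (len 6)
k=17  "1000101"  (len 7)
k=18  "0001010110"  (len 10)
k=19  "001010110"  (len 9)
k=20  "01010110"  (len 8)
k=21  "1010110"  (len 7)
k=22  "0101100110"  (len 10)
k=23  "101100110"  (len 9)
k=24  "011001101"  (len 9)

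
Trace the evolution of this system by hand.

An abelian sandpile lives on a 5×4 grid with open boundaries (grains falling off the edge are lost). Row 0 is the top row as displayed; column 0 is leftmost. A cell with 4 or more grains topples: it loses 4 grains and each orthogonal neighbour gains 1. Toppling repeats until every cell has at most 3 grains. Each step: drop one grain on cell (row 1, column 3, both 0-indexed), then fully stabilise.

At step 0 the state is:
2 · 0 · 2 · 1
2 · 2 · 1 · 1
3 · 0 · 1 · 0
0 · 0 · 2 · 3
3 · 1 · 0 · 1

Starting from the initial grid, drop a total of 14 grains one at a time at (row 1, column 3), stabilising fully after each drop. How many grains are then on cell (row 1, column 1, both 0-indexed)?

3

step 0: 2 · 0 · 2 · 1
2 · 2 · 1 · 1
3 · 0 · 1 · 0
0 · 0 · 2 · 3
3 · 1 · 0 · 1
step 1: 2 · 0 · 2 · 1
2 · 2 · 1 · 2
3 · 0 · 1 · 0
0 · 0 · 2 · 3
3 · 1 · 0 · 1
step 2: 2 · 0 · 2 · 1
2 · 2 · 1 · 3
3 · 0 · 1 · 0
0 · 0 · 2 · 3
3 · 1 · 0 · 1
step 3: 2 · 0 · 2 · 2
2 · 2 · 2 · 0
3 · 0 · 1 · 1
0 · 0 · 2 · 3
3 · 1 · 0 · 1
step 4: 2 · 0 · 2 · 2
2 · 2 · 2 · 1
3 · 0 · 1 · 1
0 · 0 · 2 · 3
3 · 1 · 0 · 1
step 5: 2 · 0 · 2 · 2
2 · 2 · 2 · 2
3 · 0 · 1 · 1
0 · 0 · 2 · 3
3 · 1 · 0 · 1
step 6: 2 · 0 · 2 · 2
2 · 2 · 2 · 3
3 · 0 · 1 · 1
0 · 0 · 2 · 3
3 · 1 · 0 · 1
step 7: 2 · 0 · 2 · 3
2 · 2 · 3 · 0
3 · 0 · 1 · 2
0 · 0 · 2 · 3
3 · 1 · 0 · 1
step 8: 2 · 0 · 2 · 3
2 · 2 · 3 · 1
3 · 0 · 1 · 2
0 · 0 · 2 · 3
3 · 1 · 0 · 1
step 9: 2 · 0 · 2 · 3
2 · 2 · 3 · 2
3 · 0 · 1 · 2
0 · 0 · 2 · 3
3 · 1 · 0 · 1
step 10: 2 · 0 · 2 · 3
2 · 2 · 3 · 3
3 · 0 · 1 · 2
0 · 0 · 2 · 3
3 · 1 · 0 · 1
step 11: 2 · 1 · 0 · 1
2 · 3 · 1 · 2
3 · 0 · 2 · 3
0 · 0 · 2 · 3
3 · 1 · 0 · 1
step 12: 2 · 1 · 0 · 1
2 · 3 · 1 · 3
3 · 0 · 2 · 3
0 · 0 · 2 · 3
3 · 1 · 0 · 1
step 13: 2 · 1 · 0 · 2
2 · 3 · 2 · 1
3 · 0 · 3 · 1
0 · 0 · 3 · 0
3 · 1 · 0 · 2
step 14: 2 · 1 · 0 · 2
2 · 3 · 2 · 2
3 · 0 · 3 · 1
0 · 0 · 3 · 0
3 · 1 · 0 · 2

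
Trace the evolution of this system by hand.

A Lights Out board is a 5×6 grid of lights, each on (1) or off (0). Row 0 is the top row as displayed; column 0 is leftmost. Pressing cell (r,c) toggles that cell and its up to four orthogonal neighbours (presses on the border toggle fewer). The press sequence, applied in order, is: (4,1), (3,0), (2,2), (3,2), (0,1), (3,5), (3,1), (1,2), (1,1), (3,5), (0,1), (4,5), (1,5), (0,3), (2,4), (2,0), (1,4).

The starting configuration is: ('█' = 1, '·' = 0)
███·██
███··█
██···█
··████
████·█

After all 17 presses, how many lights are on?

[0] ███·██
███··█
██···█
··████
████·█
[1] ███·██
███··█
██···█
·█████
···█·█
[2] ███·██
███··█
·█···█
█·████
█··█·█
[3] ███·██
██···█
··██·█
█··███
█··█·█
[4] ███·██
██···█
···█·█
███·██
█·██·█
[5] ····██
█····█
···█·█
███·██
█·██·█
[6] ····██
█····█
···█··
███···
█·██··
[7] ····██
█····█
·█·█··
······
████··
[8] ··█·██
████·█
·███··
······
████··
[9] ·██·██
···█·█
··██··
······
████··
[10] ·██·██
···█·█
··██·█
····██
████·█
[11] █···██
·█·█·█
··██·█
····██
████·█
[12] █···██
·█·█·█
··██·█
····█·
█████·
[13] █···█·
·█·██·
··██··
····█·
█████·
[14] █·██··
·█··█·
··██··
····█·
█████·
[15] █·██··
·█····
··█·██
······
█████·
[16] █·██··
██····
███·██
█·····
█████·
[17] █·███·
██·███
███··█
█·····
█████·

19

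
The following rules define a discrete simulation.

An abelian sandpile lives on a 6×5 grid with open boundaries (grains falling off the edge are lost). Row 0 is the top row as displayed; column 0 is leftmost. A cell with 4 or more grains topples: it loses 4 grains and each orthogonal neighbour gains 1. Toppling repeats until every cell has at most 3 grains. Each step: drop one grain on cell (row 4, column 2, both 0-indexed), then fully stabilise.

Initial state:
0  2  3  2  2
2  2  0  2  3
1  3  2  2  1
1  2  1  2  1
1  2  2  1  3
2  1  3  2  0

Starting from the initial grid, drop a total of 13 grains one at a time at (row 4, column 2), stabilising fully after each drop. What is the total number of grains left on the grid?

59

t=0: 0  2  3  2  2
2  2  0  2  3
1  3  2  2  1
1  2  1  2  1
1  2  2  1  3
2  1  3  2  0
t=1: 0  2  3  2  2
2  2  0  2  3
1  3  2  2  1
1  2  1  2  1
1  2  3  1  3
2  1  3  2  0
t=2: 0  2  3  2  2
2  2  0  2  3
1  3  2  2  1
1  2  2  2  1
1  3  1  2  3
2  2  0  3  0
t=3: 0  2  3  2  2
2  2  0  2  3
1  3  2  2  1
1  2  2  2  1
1  3  2  2  3
2  2  0  3  0
t=4: 0  2  3  2  2
2  2  0  2  3
1  3  2  2  1
1  2  2  2  1
1  3  3  2  3
2  2  0  3  0
t=5: 0  2  3  2  2
2  2  0  2  3
1  3  2  2  1
1  3  3  2  1
2  0  1  3  3
2  3  1  3  0
t=6: 0  2  3  2  2
2  2  0  2  3
1  3  2  2  1
1  3  3  2  1
2  0  2  3  3
2  3  1  3  0
t=7: 0  2  3  2  2
2  2  0  2  3
1  3  2  2  1
1  3  3  2  1
2  0  3  3  3
2  3  1  3  0
t=8: 0  2  3  2  2
2  3  1  3  3
2  1  1  0  2
2  1  3  1  3
2  2  2  3  0
2  3  3  0  2
t=9: 0  2  3  2  2
2  3  1  3  3
2  1  1  0  2
2  1  3  1  3
2  2  3  3  0
2  3  3  0  2
t=10: 0  2  3  2  2
2  3  1  3  3
2  1  2  0  2
2  3  1  3  3
3  1  0  1  1
3  1  2  2  2
t=11: 0  2  3  2  2
2  3  1  3  3
2  1  2  0  2
2  3  1  3  3
3  1  1  1  1
3  1  2  2  2
t=12: 0  2  3  2  2
2  3  1  3  3
2  1  2  0  2
2  3  1  3  3
3  1  2  1  1
3  1  2  2  2
t=13: 0  2  3  2  2
2  3  1  3  3
2  1  2  0  2
2  3  1  3  3
3  1  3  1  1
3  1  2  2  2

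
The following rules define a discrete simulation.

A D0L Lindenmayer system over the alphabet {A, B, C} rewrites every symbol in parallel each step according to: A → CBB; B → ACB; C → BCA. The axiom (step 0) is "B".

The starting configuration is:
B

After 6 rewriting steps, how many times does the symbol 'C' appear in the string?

243

step 0: B
step 1: ACB
step 2: CBBBCAACB
step 3: BCAACBACBACBBCACBBCBBBCAACB
step 4: ACBBCACBBCBBBCAACBCBBBCAACBCBBBCAACBACBBCACBBBCAACBACBBCAACBACBACBBCACBBCBBBCAACB
step 5: CBBBCAACBACBBCACBBBCAACBACBBCAACBACBACBBCACBBCBBBCAACBBCAA…AACBCBBBCAACBACBBCACBBBCAACBACBBCAACBACBACBBCACBBCBBBCAACB  (len 243)
step 6: BCAACBACBACBBCACBBCBBBCAACBCBBBCAACBACBBCACBBBCAACBACBACBB…AACBCBBBCAACBACBBCACBBBCAACBACBBCAACBACBACBBCACBBCBBBCAACB  (len 729)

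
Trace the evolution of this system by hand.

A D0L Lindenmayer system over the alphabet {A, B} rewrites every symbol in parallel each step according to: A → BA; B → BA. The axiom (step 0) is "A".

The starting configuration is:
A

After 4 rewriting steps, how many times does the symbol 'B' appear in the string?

8

step 0: A
step 1: BA
step 2: BABA
step 3: BABABABA
step 4: BABABABABABABABA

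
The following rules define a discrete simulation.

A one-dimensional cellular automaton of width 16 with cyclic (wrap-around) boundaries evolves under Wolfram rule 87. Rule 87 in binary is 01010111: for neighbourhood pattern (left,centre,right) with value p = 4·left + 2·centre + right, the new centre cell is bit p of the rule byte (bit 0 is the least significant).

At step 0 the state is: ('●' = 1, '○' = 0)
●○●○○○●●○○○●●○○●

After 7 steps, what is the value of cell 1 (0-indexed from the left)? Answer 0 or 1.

[0] ●○●○○○●●○○○●●○○●
[1] ●○●●●●○●●●●○●●●○
[2] ●○○○○●○○○○●○○○●○
[3] ●●●●●●●●●●●●●●●○
[4] ○○○○○○○○○○○○○○●○
[5] ●●●●●●●●●●●●●●●●
[6] ○○○○○○○○○○○○○○○○
[7] ●●●●●●●●●●●●●●●●

1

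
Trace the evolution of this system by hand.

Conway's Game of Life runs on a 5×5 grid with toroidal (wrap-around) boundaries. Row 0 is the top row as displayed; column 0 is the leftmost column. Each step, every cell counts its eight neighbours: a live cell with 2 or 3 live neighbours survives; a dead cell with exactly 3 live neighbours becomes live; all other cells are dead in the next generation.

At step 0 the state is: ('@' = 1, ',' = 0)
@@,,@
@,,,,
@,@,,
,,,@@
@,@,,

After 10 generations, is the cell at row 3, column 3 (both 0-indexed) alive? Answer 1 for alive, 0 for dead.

[0] @@,,@
@,,,,
@,@,,
,,,@@
@,@,,
[1] ,,,,@
,,,,,
@@,@,
@,@@@
,,@,,
[2] ,,,,,
@,,,@
@@,@,
@,,,,
@@@,,
[3] ,,,,@
@@,,@
,@,,,
,,,,,
@@,,,
[4] ,,,,@
,@,,@
,@,,,
@@,,,
@,,,,
[5] ,,,,@
,,,,,
,@@,,
@@,,,
@@,,@
[6] ,,,,@
,,,,,
@@@,,
,,,,@
,@,,@
[7] @,,,,
@@,,,
@@,,,
,,@@@
,,,@@
[8] @@,,,
,,,,@
,,,@,
,@@,,
@,@,,
[9] @@,,@
@,,,@
,,@@,
,@@@,
@,@,,
[10] ,,,@,
,,@,,
@,,,,
,,,,@
,,,,,

0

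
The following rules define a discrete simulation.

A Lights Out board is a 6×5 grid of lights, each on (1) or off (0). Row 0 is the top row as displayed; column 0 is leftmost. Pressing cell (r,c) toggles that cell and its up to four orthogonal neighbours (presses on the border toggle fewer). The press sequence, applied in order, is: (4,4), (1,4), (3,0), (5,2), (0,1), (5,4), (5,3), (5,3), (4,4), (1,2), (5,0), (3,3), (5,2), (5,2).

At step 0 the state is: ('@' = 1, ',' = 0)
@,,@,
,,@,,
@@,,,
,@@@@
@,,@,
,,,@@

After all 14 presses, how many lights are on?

15

gen 0: @,,@,
,,@,,
@@,,,
,@@@@
@,,@,
,,,@@
gen 1: @,,@,
,,@,,
@@,,,
,@@@,
@,,,@
,,,@,
gen 2: @,,@@
,,@@@
@@,,@
,@@@,
@,,,@
,,,@,
gen 3: @,,@@
,,@@@
,@,,@
@,@@,
,,,,@
,,,@,
gen 4: @,,@@
,,@@@
,@,,@
@,@@,
,,@,@
,@@,,
gen 5: ,@@@@
,@@@@
,@,,@
@,@@,
,,@,@
,@@,,
gen 6: ,@@@@
,@@@@
,@,,@
@,@@,
,,@,,
,@@@@
gen 7: ,@@@@
,@@@@
,@,,@
@,@@,
,,@@,
,@,,,
gen 8: ,@@@@
,@@@@
,@,,@
@,@@,
,,@,,
,@@@@
gen 9: ,@@@@
,@@@@
,@,,@
@,@@@
,,@@@
,@@@,
gen 10: ,@,@@
,,,,@
,@@,@
@,@@@
,,@@@
,@@@,
gen 11: ,@,@@
,,,,@
,@@,@
@,@@@
@,@@@
@,@@,
gen 12: ,@,@@
,,,,@
,@@@@
@,,,,
@,@,@
@,@@,
gen 13: ,@,@@
,,,,@
,@@@@
@,,,,
@,,,@
@@,,,
gen 14: ,@,@@
,,,,@
,@@@@
@,,,,
@,@,@
@,@@,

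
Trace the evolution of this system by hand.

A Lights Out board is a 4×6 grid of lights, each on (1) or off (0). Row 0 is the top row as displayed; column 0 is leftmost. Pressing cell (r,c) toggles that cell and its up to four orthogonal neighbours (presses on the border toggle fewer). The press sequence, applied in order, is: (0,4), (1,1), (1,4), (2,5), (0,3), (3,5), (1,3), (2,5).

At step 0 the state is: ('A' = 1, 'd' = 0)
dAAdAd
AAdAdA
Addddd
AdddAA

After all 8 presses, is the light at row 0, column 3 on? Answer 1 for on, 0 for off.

1

0) dAAdAd
AAdAdA
Addddd
AdddAA
1) dAAAdA
AAdAAA
Addddd
AdddAA
2) ddAAdA
ddAAAA
AAdddd
AdddAA
3) ddAAAA
ddAddd
AAddAd
AdddAA
4) ddAAAA
ddAddA
AAdddA
AdddAd
5) dddddA
ddAAdA
AAdddA
AdddAd
6) dddddA
ddAAdA
AAdddd
AddddA
7) dddAdA
ddddAA
AAdAdd
AddddA
8) dddAdA
ddddAd
AAdAAA
Addddd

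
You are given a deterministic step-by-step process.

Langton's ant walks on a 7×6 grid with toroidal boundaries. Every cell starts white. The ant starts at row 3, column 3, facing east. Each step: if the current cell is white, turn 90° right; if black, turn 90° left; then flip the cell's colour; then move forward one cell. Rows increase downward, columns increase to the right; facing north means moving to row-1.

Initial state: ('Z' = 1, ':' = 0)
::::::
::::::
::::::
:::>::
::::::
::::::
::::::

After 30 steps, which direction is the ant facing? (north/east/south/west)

0) ::::::
::::::
::::::
:::>::
::::::
::::::
::::::
1) ::::::
::::::
::::::
:::Z::
:::v::
::::::
::::::
2) ::::::
::::::
::::::
:::Z::
::<Z::
::::::
::::::
3) ::::::
::::::
::::::
::^Z::
::ZZ::
::::::
::::::
4) ::::::
::::::
::::::
::Z>::
::ZZ::
::::::
::::::
5) ::::::
::::::
:::^::
::Z:::
::ZZ::
::::::
::::::
6) ::::::
::::::
:::Z>:
::Z:::
::ZZ::
::::::
::::::
7) ::::::
::::::
:::ZZ:
::Z:v:
::ZZ::
::::::
::::::
8) ::::::
::::::
:::ZZ:
::Z<Z:
::ZZ::
::::::
::::::
9) ::::::
::::::
:::^Z:
::ZZZ:
::ZZ::
::::::
::::::
10) ::::::
::::::
::<:Z:
::ZZZ:
::ZZ::
::::::
::::::
11) ::::::
::^:::
::Z:Z:
::ZZZ:
::ZZ::
::::::
::::::
12) ::::::
::Z>::
::Z:Z:
::ZZZ:
::ZZ::
::::::
::::::
13) ::::::
::ZZ::
::ZvZ:
::ZZZ:
::ZZ::
::::::
::::::
14) ::::::
::ZZ::
::<ZZ:
::ZZZ:
::ZZ::
::::::
::::::
15) ::::::
::ZZ::
:::ZZ:
::vZZ:
::ZZ::
::::::
::::::
16) ::::::
::ZZ::
:::ZZ:
:::>Z:
::ZZ::
::::::
::::::
17) ::::::
::ZZ::
:::^Z:
::::Z:
::ZZ::
::::::
::::::
18) ::::::
::ZZ::
::<:Z:
::::Z:
::ZZ::
::::::
::::::
19) ::::::
::^Z::
::Z:Z:
::::Z:
::ZZ::
::::::
::::::
20) ::::::
:<:Z::
::Z:Z:
::::Z:
::ZZ::
::::::
::::::
21) :^::::
:Z:Z::
::Z:Z:
::::Z:
::ZZ::
::::::
::::::
22) :Z>:::
:Z:Z::
::Z:Z:
::::Z:
::ZZ::
::::::
::::::
23) :ZZ:::
:ZvZ::
::Z:Z:
::::Z:
::ZZ::
::::::
::::::
24) :ZZ:::
:<ZZ::
::Z:Z:
::::Z:
::ZZ::
::::::
::::::
25) :ZZ:::
::ZZ::
:vZ:Z:
::::Z:
::ZZ::
::::::
::::::
26) :ZZ:::
::ZZ::
<ZZ:Z:
::::Z:
::ZZ::
::::::
::::::
27) :ZZ:::
^:ZZ::
ZZZ:Z:
::::Z:
::ZZ::
::::::
::::::
28) :ZZ:::
Z>ZZ::
ZZZ:Z:
::::Z:
::ZZ::
::::::
::::::
29) :ZZ:::
ZZZZ::
ZvZ:Z:
::::Z:
::ZZ::
::::::
::::::
30) :ZZ:::
ZZZZ::
Z:>:Z:
::::Z:
::ZZ::
::::::
::::::

east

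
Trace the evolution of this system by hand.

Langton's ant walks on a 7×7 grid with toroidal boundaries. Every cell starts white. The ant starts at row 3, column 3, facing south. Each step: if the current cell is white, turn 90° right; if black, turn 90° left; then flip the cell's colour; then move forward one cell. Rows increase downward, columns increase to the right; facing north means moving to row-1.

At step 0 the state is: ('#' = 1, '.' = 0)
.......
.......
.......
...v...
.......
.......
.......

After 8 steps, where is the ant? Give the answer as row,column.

3,3

t=0: .......
.......
.......
...v...
.......
.......
.......
t=1: .......
.......
.......
..<#...
.......
.......
.......
t=2: .......
.......
..^....
..##...
.......
.......
.......
t=3: .......
.......
..#>...
..##...
.......
.......
.......
t=4: .......
.......
..##...
..#v...
.......
.......
.......
t=5: .......
.......
..##...
..#.>..
.......
.......
.......
t=6: .......
.......
..##...
..#.#..
....v..
.......
.......
t=7: .......
.......
..##...
..#.#..
...<#..
.......
.......
t=8: .......
.......
..##...
..#^#..
...##..
.......
.......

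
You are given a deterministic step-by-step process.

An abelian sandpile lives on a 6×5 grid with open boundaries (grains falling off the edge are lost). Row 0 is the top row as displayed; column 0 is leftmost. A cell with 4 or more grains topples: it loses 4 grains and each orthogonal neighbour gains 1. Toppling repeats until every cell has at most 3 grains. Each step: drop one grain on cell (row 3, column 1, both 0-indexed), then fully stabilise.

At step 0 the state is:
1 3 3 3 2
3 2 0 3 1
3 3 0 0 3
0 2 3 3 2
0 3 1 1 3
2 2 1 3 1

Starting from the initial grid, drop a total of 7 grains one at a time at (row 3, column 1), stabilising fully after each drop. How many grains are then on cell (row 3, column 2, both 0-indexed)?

0) 1 3 3 3 2
3 2 0 3 1
3 3 0 0 3
0 2 3 3 2
0 3 1 1 3
2 2 1 3 1
1) 1 3 3 3 2
3 2 0 3 1
3 3 0 0 3
0 3 3 3 2
0 3 1 1 3
2 2 1 3 1
2) 3 1 1 1 3
1 1 3 0 2
1 2 2 2 3
2 3 1 0 3
1 0 3 2 3
2 3 1 3 1
3) 3 1 1 1 3
1 1 3 0 2
1 3 2 2 3
3 0 2 0 3
1 1 3 2 3
2 3 1 3 1
4) 3 1 1 1 3
1 1 3 0 2
1 3 2 2 3
3 1 2 0 3
1 1 3 2 3
2 3 1 3 1
5) 3 1 1 1 3
1 1 3 0 2
1 3 2 2 3
3 2 2 0 3
1 1 3 2 3
2 3 1 3 1
6) 3 1 1 1 3
1 1 3 0 2
1 3 2 2 3
3 3 2 0 3
1 1 3 2 3
2 3 1 3 1
7) 3 1 1 1 3
1 2 3 0 2
3 0 3 2 3
0 2 3 0 3
2 2 3 2 3
2 3 1 3 1

3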